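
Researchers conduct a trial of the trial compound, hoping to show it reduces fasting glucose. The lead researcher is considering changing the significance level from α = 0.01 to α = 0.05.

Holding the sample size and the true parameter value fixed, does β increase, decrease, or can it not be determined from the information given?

It decreases.

Relaxing α lowers the evidence threshold; under Ha, outcomes that previously fell short now trigger rejection.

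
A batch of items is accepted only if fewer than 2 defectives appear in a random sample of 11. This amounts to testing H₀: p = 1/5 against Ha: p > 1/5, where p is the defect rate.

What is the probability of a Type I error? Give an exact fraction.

6619897/9765625

The significance level is the probability, assuming p = 1/5, of seeing 2 or more defectives in 11 draws.
α = 1 − P(X ≤ 1) = 1 − 3145728/9765625 = 6619897/9765625.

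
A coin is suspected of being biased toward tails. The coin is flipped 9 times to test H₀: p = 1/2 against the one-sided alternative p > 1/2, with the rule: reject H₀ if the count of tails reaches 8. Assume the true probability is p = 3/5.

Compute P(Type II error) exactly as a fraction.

β = P(fail to reject H₀ | Ha true) = P(K ≤ 7 | p = 3/5), K ~ Binomial(9, 3/5).
Adding the binomial probabilities P(K=0)+…+P(K=7) at p = 3/5 gives 1815344/1953125.

1815344/1953125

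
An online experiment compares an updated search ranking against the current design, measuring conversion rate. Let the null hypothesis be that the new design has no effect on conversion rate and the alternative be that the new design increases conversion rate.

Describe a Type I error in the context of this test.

A Type I error is rejecting H₀ when H₀ is true.
Here that means shipping the new feature to all users when actually the new design has no effect on conversion rate.

A Type I error would mean concluding that the new design increases conversion rate when in fact the new design has no effect on conversion rate.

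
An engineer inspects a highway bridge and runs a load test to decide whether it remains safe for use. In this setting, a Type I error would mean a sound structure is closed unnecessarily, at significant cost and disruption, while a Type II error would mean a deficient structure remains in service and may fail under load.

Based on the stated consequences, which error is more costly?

Type II error

The Type II consequence (a deficient structure remains in service and may fail under load) is more severe than the Type I consequence (a sound structure is closed unnecessarily, at significant cost and disruption).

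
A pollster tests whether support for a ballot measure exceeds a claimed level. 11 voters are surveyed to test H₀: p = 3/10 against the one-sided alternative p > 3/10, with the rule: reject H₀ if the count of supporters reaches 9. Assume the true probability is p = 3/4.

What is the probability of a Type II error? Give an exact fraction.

A Type II error is failing to reject when Ha holds: with p = 3/4, β = P(X ≤ 8).
Equivalently, β = 1 − P(X ≥ 9) = 2285053/4194304.

2285053/4194304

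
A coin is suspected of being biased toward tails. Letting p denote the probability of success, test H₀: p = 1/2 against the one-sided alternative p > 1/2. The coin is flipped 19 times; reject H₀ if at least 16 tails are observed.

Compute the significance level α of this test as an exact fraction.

145/65536

α = P(reject H₀ | H₀ true) = P(K ≥ 16 | p = 1/2), with K ~ Binomial(19, 1/2).
Summing the upper tail: (969 + 171 + 19 + 1) / 2^19 = 1160/524288 = 145/65536.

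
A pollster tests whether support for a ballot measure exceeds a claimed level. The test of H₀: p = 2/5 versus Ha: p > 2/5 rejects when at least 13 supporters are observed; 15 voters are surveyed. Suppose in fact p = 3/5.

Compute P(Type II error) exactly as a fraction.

29690124488/30517578125

Under the alternative p = 3/5, X ~ Binomial(15, 3/5); β is the probability the test does not reject, P(X < 13).
Adding the binomial probabilities P(X=0)+…+P(X=12) at p = 3/5 gives 29690124488/30517578125.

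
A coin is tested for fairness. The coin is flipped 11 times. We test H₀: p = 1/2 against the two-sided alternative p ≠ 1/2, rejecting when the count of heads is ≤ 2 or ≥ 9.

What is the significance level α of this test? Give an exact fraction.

67/1024

The significance level is the null-hypothesis probability of the rejection region {≤2} ∪ {≥9}.
Each tail has probability (1 + 11 + 55)/2048; doubling gives α = 134/2048 = 67/1024.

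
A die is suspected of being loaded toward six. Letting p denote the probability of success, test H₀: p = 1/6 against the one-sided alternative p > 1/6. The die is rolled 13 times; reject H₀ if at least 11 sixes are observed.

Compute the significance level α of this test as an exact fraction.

7/45349632

α = P(reject H₀ | H₀ true) = P(S ≥ 11 | p = 1/6), with S ~ Binomial(13, 1/6).
Adding the binomial terms for j = 11 through 13 with p = 1/6 yields 7/45349632.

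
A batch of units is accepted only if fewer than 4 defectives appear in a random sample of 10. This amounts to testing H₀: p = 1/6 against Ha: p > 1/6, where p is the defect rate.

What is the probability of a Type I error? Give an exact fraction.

α = P(reject H₀ | H₀ true) = P(Y ≥ 4 | p = 1/6), Y ~ Binomial(10, 1/6).
Computing the lower-tail complement: 1 − 390625/419904 = 29279/419904.

29279/419904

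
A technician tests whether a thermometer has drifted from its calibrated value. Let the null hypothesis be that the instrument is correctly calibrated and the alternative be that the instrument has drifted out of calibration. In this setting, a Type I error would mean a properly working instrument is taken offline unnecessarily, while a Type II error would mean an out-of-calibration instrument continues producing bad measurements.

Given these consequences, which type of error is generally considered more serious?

Type II error

The Type II consequence (an out-of-calibration instrument continues producing bad measurements) is more severe than the Type I consequence (a properly working instrument is taken offline unnecessarily).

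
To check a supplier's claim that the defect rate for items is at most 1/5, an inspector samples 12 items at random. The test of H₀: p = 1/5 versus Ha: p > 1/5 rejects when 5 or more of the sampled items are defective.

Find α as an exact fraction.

The significance level is the probability, assuming p = 1/5, of seeing 5 or more defectives in 12 draws.
α = 1 − P(Y ≤ 4) = 1 − 45285376/48828125 = 3542749/48828125.

3542749/48828125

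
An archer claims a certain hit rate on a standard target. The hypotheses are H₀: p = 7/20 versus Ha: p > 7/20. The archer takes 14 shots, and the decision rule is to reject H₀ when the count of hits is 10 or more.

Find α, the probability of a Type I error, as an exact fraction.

The Type I error probability is α = P(S ≥ 10) computed under H₀, where S ~ Binomial(14, 7/20).
Adding the binomial terms for j = 10 through 14 with p = 7/20 yields 1977660911219567/327680000000000000.

1977660911219567/327680000000000000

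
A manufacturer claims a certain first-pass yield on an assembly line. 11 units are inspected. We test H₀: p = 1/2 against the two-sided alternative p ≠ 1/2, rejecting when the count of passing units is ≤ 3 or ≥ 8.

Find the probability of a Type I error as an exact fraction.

α = P(Y ≤ 3 or Y ≥ 8 | p = 1/2), Y ~ Binomial(11, 1/2).
By symmetry, α = 2·P(Y ≤ 3) = 2·(1 + 11 + 55 + 165)/2048 = 464/2048 = 29/128.

29/128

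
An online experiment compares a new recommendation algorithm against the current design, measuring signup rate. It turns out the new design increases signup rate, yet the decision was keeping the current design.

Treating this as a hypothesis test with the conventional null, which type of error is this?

Type II error

The null hypothesis here is that the new design has no effect on signup rate.
'Keeping the current design' corresponds to failing to reject H₀.
H₀ was not rejected but H₀ is false — a Type II error (false negative).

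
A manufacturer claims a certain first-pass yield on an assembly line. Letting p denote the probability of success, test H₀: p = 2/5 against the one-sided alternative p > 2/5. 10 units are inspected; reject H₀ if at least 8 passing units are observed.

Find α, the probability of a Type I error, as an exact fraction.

120064/9765625

The Type I error probability is α = P(S ≥ 8) computed under H₀, where S ~ Binomial(10, 2/5).
Adding the binomial terms for j = 8 through 10 with p = 2/5 yields 120064/9765625.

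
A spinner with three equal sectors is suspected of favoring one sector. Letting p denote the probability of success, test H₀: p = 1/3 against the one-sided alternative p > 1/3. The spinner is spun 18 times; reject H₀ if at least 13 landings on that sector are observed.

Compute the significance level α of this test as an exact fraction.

The Type I error probability is α = P(X ≥ 13) computed under H₀, where X ~ Binomial(18, 1/3).
P(X ≥ 13) = Σ_{j=13}^{18} C(18,j)·(1/3)^j·(2/3)^{18-j} = 330313/387420489.

330313/387420489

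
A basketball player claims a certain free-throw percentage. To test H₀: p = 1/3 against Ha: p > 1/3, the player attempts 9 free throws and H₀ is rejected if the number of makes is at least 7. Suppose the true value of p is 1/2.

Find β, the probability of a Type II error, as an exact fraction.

Under the alternative p = 1/2, X ~ Binomial(9, 1/2); β is the probability the test does not reject, P(X < 7).
Summing C(9,j)·(1/2)^j·(1/2)^{9-j} for j = 0..6 gives 233/256.

233/256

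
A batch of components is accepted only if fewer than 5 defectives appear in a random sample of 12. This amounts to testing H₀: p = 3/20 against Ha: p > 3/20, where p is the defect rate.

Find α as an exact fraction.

Under H₀, S ~ Binomial(12, 3/20); the Type I error rate is P(S ≥ 5).
Via the complement, α = 1 − Σ_{j=0}^{4} C(12,j)(3/20)^j(17/20)^{12-j} = 9798413783967/409600000000000.

9798413783967/409600000000000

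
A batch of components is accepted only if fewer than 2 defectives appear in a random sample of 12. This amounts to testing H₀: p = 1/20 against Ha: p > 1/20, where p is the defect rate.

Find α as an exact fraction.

484801974155211/4096000000000000

α = P(reject H₀ | H₀ true) = P(S ≥ 2 | p = 1/20), S ~ Binomial(12, 1/20).
α = 1 − P(S ≤ 1) = 1 − 3611198025844789/4096000000000000 = 484801974155211/4096000000000000.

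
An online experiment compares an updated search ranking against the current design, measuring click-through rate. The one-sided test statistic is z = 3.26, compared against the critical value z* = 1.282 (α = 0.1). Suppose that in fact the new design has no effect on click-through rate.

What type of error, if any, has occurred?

The conventional null hypothesis is that the new design has no effect on click-through rate.
Since z = 3.26 > z* = 1.282, H₀ is rejected.
H₀ is true (actually the new design has no effect on click-through rate).
Rejecting a true H₀ is a Type I error.

Type I error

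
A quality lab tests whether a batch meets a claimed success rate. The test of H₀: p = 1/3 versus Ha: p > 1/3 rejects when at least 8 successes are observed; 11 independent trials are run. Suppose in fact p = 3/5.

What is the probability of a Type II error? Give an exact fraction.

6872224/9765625

Under the alternative p = 3/5, S ~ Binomial(11, 3/5); β is the probability the test does not reject, P(S < 8).
Summing C(11,j)·(3/5)^j·(2/5)^{11-j} for j = 0..7 gives 6872224/9765625.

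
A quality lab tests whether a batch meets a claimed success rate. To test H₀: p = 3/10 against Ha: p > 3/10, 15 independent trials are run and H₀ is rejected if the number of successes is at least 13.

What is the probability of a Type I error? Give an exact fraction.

8719352487/1000000000000000

The Type I error probability is α = P(K ≥ 13) computed under H₀, where K ~ Binomial(15, 3/10).
P(K ≥ 13) = Σ_{j=13}^{15} C(15,j)·(3/10)^j·(7/10)^{15-j} = 8719352487/1000000000000000.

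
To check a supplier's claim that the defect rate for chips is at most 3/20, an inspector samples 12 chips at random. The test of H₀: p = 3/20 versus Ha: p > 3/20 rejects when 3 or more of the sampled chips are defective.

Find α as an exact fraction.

216417823765749/819200000000000

Under H₀, K ~ Binomial(12, 3/20); the Type I error rate is P(K ≥ 3).
Via the complement, α = 1 − Σ_{j=0}^{2} C(12,j)(3/20)^j(17/20)^{12-j} = 216417823765749/819200000000000.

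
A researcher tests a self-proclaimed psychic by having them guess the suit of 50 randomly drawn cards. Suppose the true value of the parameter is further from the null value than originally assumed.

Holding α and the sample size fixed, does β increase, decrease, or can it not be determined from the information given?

A bigger departure from H₀ is easier for the test to detect, so it fails to reject less often.

It decreases.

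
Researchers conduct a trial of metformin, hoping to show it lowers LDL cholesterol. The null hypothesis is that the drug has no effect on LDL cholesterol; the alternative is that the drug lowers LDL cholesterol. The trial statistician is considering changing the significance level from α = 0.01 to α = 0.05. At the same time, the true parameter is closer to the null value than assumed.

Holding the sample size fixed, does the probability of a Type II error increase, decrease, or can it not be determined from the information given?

Cannot be determined from the information given.

The first change alone would make β decrease; the second alone would make β increase. Which effect dominates depends on the magnitudes, which are not given.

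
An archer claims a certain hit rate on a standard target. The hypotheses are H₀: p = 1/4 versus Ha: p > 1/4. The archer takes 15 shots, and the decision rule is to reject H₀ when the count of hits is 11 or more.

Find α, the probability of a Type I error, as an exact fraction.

The Type I error probability is α = P(X ≥ 11) computed under H₀, where X ~ Binomial(15, 1/4).
Summing C(15,j)(1/4)^j(3/4)^{15−j} for j = 11,…,15 gives 123841/1073741824.

123841/1073741824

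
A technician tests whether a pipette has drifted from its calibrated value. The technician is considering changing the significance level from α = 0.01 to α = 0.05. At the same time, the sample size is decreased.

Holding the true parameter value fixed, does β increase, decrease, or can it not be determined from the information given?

Cannot be determined from the information given.

The first change alone would make β decrease; the second alone would make β increase. Which effect dominates depends on the magnitudes, which are not given.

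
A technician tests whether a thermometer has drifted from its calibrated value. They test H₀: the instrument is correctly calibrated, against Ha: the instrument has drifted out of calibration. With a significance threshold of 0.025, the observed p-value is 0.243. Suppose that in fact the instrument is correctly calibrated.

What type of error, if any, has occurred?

Since p = 0.243 ≥ α = 0.025, H₀ is not rejected.
H₀ is true (actually the instrument is correctly calibrated).
The decision matches the true state — no error.

No error — this is a correct decision.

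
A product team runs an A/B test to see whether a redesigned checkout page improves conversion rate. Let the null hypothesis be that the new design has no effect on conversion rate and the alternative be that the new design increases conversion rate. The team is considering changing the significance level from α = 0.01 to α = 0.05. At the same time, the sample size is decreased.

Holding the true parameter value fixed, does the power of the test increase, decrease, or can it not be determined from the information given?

The first change alone would make β decrease; the second alone would make β increase. Which effect dominates depends on the magnitudes, which are not given.
Since power = 1 − β, the effect on power is likewise indeterminate.

Cannot be determined from the information given.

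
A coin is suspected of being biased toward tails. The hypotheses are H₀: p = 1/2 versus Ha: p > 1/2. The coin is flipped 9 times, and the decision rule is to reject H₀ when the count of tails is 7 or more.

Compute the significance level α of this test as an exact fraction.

23/256

Under H₀, K ~ Binomial(9, 1/2), and α = P(K ≥ 7).
P(K ≥ 7) = [C(9,7) + C(9,8) + C(9,9)] / 2^9 = (36 + 9 + 1) / 512 = 46/512 = 23/256.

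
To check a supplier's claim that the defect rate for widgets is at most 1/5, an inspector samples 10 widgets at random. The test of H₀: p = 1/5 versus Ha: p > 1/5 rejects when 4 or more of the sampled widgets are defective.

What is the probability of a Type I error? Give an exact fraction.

1180409/9765625

The significance level is the probability, assuming p = 1/5, of seeing 4 or more defectives in 10 draws.
α = 1 − P(S ≤ 3) = 1 − 8585216/9765625 = 1180409/9765625.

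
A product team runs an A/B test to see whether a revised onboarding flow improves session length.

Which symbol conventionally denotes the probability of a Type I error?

α

P(Type I error) = P(reject H₀ | H₀ true) = α, the significance level.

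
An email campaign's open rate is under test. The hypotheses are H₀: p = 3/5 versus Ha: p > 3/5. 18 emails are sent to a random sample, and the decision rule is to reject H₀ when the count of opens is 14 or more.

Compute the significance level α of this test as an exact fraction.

The Type I error probability is α = P(Y ≥ 14) computed under H₀, where Y ~ Binomial(18, 3/5).
Summing C(18,j)(3/5)^j(2/5)^{18−j} for j = 14,…,18 gives 71844977349/762939453125.

71844977349/762939453125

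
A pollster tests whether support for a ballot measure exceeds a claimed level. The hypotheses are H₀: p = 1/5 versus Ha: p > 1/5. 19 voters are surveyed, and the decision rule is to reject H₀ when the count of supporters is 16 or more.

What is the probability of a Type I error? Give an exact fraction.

The Type I error probability is α = P(X ≥ 16) computed under H₀, where X ~ Binomial(19, 1/5).
Summing C(19,j)(1/5)^j(4/5)^{19−j} for j = 16,…,19 gives 64829/19073486328125.

64829/19073486328125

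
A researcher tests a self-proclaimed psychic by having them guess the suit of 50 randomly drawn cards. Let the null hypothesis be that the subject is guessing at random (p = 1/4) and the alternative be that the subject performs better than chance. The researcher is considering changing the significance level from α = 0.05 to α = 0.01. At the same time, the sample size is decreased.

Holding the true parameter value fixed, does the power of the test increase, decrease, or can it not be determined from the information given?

Tightening α shrinks the rejection region. When Ha holds, fewer sample outcomes clear the stricter threshold, so more fall in the acceptance region. Reducing n widens both sampling distributions, so the test has less ability to distinguish Ha from H₀. Both changes push β in the same direction.
Since power = 1 − β and β increases, power decreases.

It decreases.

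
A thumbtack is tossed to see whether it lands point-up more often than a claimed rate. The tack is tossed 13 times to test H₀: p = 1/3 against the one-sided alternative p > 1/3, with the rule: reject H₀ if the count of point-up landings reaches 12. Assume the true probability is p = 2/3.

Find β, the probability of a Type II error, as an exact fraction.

A Type II error is failing to reject when Ha holds: with p = 2/3, β = P(K ≤ 11).
Summing C(13,j)·(2/3)^j·(1/3)^{13-j} for j = 0..11 gives 510961/531441.

510961/531441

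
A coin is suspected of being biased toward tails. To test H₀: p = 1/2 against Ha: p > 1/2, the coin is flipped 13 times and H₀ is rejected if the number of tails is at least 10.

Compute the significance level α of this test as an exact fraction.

The Type I error probability is α = P(K ≥ 10) computed under H₀, where K ~ Binomial(13, 1/2).
That's C(13,10) + C(13,11) + C(13,12) + C(13,13) over 2^13, i.e. (286 + 78 + 13 + 1)/8192 = 378/8192 = 189/4096.

189/4096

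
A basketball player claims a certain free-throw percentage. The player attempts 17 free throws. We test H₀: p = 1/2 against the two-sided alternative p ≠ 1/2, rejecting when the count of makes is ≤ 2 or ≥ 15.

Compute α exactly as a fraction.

The significance level is the null-hypothesis probability of the rejection region {≤2} ∪ {≥15}.
Each tail has probability (1 + 17 + 136)/131072; doubling gives α = 308/131072 = 77/32768.

77/32768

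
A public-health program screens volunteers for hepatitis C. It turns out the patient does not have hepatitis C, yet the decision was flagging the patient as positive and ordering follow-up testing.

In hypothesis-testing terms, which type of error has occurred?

Type I error

The null hypothesis here is that the patient does not have hepatitis C.
'Flagging the patient as positive and ordering follow-up testing' corresponds to rejecting H₀.
H₀ was rejected but H₀ is true — a Type I error (false positive).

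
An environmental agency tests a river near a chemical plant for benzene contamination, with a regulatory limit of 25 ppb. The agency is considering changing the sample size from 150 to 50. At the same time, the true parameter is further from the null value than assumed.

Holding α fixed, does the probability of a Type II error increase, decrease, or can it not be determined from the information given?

Cannot be determined from the information given.

The first change alone would make β increase; the second alone would make β decrease. Which effect dominates depends on the magnitudes, which are not given.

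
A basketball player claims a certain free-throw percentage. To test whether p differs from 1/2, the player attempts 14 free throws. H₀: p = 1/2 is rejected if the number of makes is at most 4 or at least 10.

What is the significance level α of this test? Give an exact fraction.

1471/8192

α = P(S ≤ 4 or S ≥ 10 | p = 1/2), S ~ Binomial(14, 1/2).
Each tail has probability (1 + 14 + 91 + 364 + 1001)/16384; doubling gives α = 2942/16384 = 1471/8192.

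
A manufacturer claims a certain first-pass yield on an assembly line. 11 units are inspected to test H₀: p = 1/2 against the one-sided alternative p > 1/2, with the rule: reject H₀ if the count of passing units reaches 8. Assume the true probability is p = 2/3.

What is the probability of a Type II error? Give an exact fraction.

A Type II error is failing to reject when Ha holds: with p = 2/3, β = P(Y ≤ 7).
Equivalently, β = 1 − P(Y ≥ 8) = 31145/59049.

31145/59049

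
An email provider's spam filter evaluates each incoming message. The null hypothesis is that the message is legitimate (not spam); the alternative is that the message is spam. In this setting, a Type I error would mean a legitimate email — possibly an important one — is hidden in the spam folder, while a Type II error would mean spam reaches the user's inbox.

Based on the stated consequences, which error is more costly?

Type I error

The Type I consequence (a legitimate email — possibly an important one — is hidden in the spam folder) is more severe than the Type II consequence (spam reaches the user's inbox).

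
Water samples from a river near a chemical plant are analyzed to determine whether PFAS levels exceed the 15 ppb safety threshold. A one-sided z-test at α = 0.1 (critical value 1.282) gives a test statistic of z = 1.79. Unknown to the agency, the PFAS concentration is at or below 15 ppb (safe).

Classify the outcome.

The conventional null hypothesis is that the PFAS concentration is at or below 15 ppb (safe).
Since z = 1.79 > z* = 1.282, H₀ is rejected.
H₀ is true (actually the PFAS concentration is at or below 15 ppb (safe)).
Rejecting a true H₀ is a Type I error.

Type I error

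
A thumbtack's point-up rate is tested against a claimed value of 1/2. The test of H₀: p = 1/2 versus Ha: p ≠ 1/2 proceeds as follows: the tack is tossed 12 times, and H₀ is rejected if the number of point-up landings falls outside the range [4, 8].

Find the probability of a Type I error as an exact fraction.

299/2048

The significance level is the null-hypothesis probability of the rejection region {≤3} ∪ {≥9}.
The two tails are symmetric, so α = 2·(1 + 12 + 66 + 220)/2^12 = 598/4096 = 299/2048.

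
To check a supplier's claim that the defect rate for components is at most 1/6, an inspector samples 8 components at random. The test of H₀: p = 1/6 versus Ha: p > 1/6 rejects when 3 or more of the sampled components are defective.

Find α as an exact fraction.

75497/559872

The significance level is the probability, assuming p = 1/6, of seeing 3 or more defectives in 8 draws.
Computing the lower-tail complement: 1 − 484375/559872 = 75497/559872.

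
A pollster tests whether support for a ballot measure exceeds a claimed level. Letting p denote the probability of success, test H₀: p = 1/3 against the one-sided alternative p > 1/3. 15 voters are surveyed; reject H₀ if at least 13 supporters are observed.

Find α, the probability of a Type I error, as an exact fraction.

451/14348907

The Type I error probability is α = P(S ≥ 13) computed under H₀, where S ~ Binomial(15, 1/3).
Adding the binomial terms for j = 13 through 15 with p = 1/3 yields 451/14348907.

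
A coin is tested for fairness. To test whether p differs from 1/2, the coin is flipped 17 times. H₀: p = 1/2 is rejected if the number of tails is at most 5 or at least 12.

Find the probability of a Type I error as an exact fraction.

The significance level is the null-hypothesis probability of the rejection region {≤5} ∪ {≥12}.
Each tail has probability (1 + 17 + 136 + 680 + 2380 + 6188)/131072; doubling gives α = 18804/131072 = 4701/32768.

4701/32768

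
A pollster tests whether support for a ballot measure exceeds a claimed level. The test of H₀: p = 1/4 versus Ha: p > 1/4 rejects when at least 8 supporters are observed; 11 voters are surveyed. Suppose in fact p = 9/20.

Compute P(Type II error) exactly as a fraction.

Under the alternative p = 9/20, X ~ Binomial(11, 9/20); β is the probability the test does not reject, P(X < 8).
Adding the binomial probabilities P(X=0)+…+P(X=7) at p = 9/20 gives 4807868226029/5120000000000.

4807868226029/5120000000000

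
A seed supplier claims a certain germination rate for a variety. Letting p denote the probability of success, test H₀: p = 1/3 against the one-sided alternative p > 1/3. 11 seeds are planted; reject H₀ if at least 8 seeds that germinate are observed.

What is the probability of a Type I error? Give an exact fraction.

The Type I error probability is α = P(S ≥ 8) computed under H₀, where S ~ Binomial(11, 1/3).
Summing C(11,j)(1/3)^j(2/3)^{11−j} for j = 8,…,11 gives 521/59049.

521/59049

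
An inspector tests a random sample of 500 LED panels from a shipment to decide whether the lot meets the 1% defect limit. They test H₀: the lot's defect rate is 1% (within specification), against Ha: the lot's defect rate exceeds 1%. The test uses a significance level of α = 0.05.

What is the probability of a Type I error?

0.05

The significance level α is, by definition, the probability of a Type I error — P(reject H₀ | H₀ true).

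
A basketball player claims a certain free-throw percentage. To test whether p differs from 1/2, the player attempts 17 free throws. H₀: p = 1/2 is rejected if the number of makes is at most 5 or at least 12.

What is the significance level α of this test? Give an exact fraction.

4701/32768

The significance level is the null-hypothesis probability of the rejection region {≤5} ∪ {≥12}.
Each tail has probability (1 + 17 + 136 + 680 + 2380 + 6188)/131072; doubling gives α = 18804/131072 = 4701/32768.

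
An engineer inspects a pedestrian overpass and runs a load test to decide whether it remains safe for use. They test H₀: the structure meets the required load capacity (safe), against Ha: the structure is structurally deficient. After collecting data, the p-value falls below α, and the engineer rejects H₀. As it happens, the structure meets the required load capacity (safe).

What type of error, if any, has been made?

H₀ was rejected, but H₀ is actually true.
Rejecting a true null hypothesis is a Type I error (false positive).

Type I error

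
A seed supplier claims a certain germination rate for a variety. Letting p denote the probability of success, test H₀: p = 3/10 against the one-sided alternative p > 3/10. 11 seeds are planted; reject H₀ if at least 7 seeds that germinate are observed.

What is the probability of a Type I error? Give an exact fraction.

α = P(reject H₀ | H₀ true) = P(S ≥ 7 | p = 3/10), with S ~ Binomial(11, 3/10).
Adding the binomial terms for j = 7 through 11 with p = 3/10 yields 216191511/10000000000.

216191511/10000000000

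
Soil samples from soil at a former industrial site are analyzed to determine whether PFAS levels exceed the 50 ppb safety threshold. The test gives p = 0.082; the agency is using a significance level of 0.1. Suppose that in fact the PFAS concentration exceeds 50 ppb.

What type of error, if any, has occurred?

The conventional null hypothesis is that the PFAS concentration is at or below 50 ppb (safe).
Since p = 0.082 < α = 0.1, H₀ is rejected.
H₀ is false (actually the PFAS concentration exceeds 50 ppb).
The decision matches the true state — no error.

No error (correct decision).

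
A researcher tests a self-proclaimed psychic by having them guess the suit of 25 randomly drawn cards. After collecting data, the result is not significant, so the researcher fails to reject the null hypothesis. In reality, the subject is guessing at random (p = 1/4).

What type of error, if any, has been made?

The conventional null hypothesis here is that the subject is guessing at random (p = 1/4).
The test retained a true H₀ — the decision matches the true state.

No error — this is a correct decision.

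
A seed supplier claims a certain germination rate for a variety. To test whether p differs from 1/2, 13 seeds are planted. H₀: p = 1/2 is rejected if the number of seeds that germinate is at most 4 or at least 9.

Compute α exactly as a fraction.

1093/4096

α = P(X ≤ 4 or X ≥ 9 | p = 1/2), X ~ Binomial(13, 1/2).
By symmetry, α = 2·P(X ≤ 4) = 2·(1 + 13 + 78 + 286 + 715)/8192 = 2186/8192 = 1093/4096.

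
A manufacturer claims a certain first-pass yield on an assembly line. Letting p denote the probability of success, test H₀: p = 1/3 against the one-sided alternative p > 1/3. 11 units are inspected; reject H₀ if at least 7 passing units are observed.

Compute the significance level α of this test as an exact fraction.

Under H₀, K ~ Binomial(11, 1/3), and α = P(K ≥ 7).
Summing C(11,j)(1/3)^j(2/3)^{11−j} for j = 7,…,11 gives 2281/59049.

2281/59049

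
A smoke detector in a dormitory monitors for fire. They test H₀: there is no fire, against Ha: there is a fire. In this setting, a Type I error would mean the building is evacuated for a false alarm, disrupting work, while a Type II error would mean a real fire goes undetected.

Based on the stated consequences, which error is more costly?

Type II error

The Type II consequence (a real fire goes undetected) is more severe than the Type I consequence (the building is evacuated for a false alarm, disrupting work).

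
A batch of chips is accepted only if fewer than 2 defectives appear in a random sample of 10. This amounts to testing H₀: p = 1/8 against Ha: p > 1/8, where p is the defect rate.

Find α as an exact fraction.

Under H₀, S ~ Binomial(10, 1/8); the Type I error rate is P(S ≥ 2).
α = 1 − P(S ≤ 1) = 1 − 686011319/1073741824 = 387730505/1073741824.

387730505/1073741824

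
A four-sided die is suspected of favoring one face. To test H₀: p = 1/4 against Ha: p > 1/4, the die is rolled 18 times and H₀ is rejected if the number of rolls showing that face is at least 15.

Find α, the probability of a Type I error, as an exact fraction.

Under H₀, Y ~ Binomial(18, 1/4), and α = P(Y ≥ 15).
Summing C(18,j)(1/4)^j(3/4)^{18−j} for j = 15,…,18 gives 2933/8589934592.

2933/8589934592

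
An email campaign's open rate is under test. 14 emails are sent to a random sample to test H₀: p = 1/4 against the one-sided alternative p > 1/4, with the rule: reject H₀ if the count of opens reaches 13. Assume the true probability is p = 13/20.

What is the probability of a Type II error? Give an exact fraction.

A Type II error is failing to reject when Ha holds: with p = 13/20, β = P(X ≤ 12).
Equivalently, β = 1 − P(X ≥ 13) = 1604780863168259917/1638400000000000000.

1604780863168259917/1638400000000000000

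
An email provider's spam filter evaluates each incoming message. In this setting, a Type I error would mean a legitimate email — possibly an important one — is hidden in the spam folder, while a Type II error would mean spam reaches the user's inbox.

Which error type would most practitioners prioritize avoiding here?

The Type I consequence (a legitimate email — possibly an important one — is hidden in the spam folder) is more severe than the Type II consequence (spam reaches the user's inbox).

Type I error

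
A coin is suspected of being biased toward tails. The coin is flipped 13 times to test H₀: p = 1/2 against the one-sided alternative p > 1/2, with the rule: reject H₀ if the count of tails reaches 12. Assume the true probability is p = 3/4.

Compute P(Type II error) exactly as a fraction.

3662863/4194304

A Type II error is failing to reject when Ha holds: with p = 3/4, β = P(S ≤ 11).
Adding the binomial probabilities P(S=0)+…+P(S=11) at p = 3/4 gives 3662863/4194304.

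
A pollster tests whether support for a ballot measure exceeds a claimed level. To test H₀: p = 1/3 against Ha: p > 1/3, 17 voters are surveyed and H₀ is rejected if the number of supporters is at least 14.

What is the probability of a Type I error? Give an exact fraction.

The Type I error probability is α = P(K ≥ 14) computed under H₀, where K ~ Binomial(17, 1/3).
P(K ≥ 14) = Σ_{j=14}^{17} C(17,j)·(1/3)^j·(2/3)^{17-j} = 6019/129140163.

6019/129140163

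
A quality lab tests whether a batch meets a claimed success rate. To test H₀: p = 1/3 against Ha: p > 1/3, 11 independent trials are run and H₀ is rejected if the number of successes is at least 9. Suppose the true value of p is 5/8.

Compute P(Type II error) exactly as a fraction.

7252043967/8589934592

Under the alternative p = 5/8, X ~ Binomial(11, 5/8); β is the probability the test does not reject, P(X < 9).
Adding the binomial probabilities P(X=0)+…+P(X=8) at p = 5/8 gives 7252043967/8589934592.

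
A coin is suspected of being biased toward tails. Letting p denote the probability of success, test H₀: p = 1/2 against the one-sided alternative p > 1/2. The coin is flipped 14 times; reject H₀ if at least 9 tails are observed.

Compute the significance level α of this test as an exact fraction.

3473/16384

Under H₀, Y ~ Binomial(14, 1/2), and α = P(Y ≥ 9).
That's C(14,9) + C(14,10) + C(14,11) + C(14,12) + C(14,13) + C(14,14) over 2^14, i.e. (2002 + 1001 + 364 + 91 + 14 + 1)/16384 = 3473/16384.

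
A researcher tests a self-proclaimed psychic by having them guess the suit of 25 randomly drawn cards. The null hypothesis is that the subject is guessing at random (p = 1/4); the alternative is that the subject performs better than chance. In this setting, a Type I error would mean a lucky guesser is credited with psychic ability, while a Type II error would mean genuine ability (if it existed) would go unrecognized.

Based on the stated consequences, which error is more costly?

Type I error

The Type I consequence (a lucky guesser is credited with psychic ability) is more severe than the Type II consequence (genuine ability (if it existed) would go unrecognized).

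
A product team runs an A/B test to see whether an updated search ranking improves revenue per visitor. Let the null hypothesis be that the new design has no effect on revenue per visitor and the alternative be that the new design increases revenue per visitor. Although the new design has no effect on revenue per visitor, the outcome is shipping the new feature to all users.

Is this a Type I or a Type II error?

Type I error

'Shipping the new feature to all users' corresponds to rejecting H₀.
H₀ was rejected but H₀ is true — a Type I error (false positive).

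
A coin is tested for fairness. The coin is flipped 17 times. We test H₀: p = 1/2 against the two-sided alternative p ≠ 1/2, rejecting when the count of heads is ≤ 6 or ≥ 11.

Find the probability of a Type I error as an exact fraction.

10889/32768

α = P(X ≤ 6 or X ≥ 11 | p = 1/2), X ~ Binomial(17, 1/2).
The two tails are symmetric, so α = 2·(1 + 17 + 136 + 680 + 2380 + 6188 + 12376)/2^17 = 43556/131072 = 10889/32768.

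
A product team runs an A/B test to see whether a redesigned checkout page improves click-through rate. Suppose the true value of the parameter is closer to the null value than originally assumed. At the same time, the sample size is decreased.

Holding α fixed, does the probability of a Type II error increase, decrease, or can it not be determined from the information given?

It increases.

When the true parameter is near the null value, the test has a harder time distinguishing Ha from H₀. With less data the test statistic is noisier; under Ha, more outcomes land inside the acceptance region. Both changes push β in the same direction.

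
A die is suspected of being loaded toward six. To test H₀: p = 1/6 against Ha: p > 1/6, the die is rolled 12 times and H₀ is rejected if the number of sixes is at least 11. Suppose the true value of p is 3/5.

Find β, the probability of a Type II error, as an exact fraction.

239357656/244140625

β = P(fail to reject H₀ | Ha true) = P(X ≤ 10 | p = 3/5), X ~ Binomial(12, 3/5).
Summing C(12,j)·(3/5)^j·(2/5)^{12-j} for j = 0..10 gives 239357656/244140625.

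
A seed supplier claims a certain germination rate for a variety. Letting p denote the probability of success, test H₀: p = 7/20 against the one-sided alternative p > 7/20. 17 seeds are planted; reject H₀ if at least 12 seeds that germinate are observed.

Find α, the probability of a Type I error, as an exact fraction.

9879295987937618781/3276800000000000000000

Under H₀, K ~ Binomial(17, 7/20), and α = P(K ≥ 12).
Summing C(17,j)(7/20)^j(13/20)^{17−j} for j = 12,…,17 gives 9879295987937618781/3276800000000000000000.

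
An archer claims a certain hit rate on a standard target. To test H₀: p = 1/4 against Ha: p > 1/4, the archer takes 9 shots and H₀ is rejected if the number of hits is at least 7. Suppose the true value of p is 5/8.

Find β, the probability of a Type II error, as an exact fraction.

Under the alternative p = 5/8, Y ~ Binomial(9, 5/8); β is the probability the test does not reject, P(Y < 7).
Adding the binomial probabilities P(Y=0)+…+P(Y=6) at p = 5/8 gives 24101307/33554432.

24101307/33554432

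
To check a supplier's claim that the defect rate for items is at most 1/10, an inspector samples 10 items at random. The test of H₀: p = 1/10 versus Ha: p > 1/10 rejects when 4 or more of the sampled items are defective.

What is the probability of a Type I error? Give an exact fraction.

α = P(reject H₀ | H₀ true) = P(X ≥ 4 | p = 1/10), X ~ Binomial(10, 1/10).
Computing the lower-tail complement: 1 − 617003001/625000000 = 7996999/625000000.

7996999/625000000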